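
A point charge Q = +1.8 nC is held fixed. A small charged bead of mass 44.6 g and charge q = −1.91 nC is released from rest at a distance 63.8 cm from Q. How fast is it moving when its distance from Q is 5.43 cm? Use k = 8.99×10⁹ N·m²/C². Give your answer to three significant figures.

4.83×10⁻³ m/s

Only the electrostatic force acts, so mechanical energy is conserved: ½mv² = U₁ − U₂ = kQq(1/r₁ − 1/r₂).
U₁ − U₂ = (8.99×10⁹ N·m²/C²)(1.80×10⁻⁹ C)(-1.91×10⁻⁹ C)(1/0.638 − 1/0.0543) = 5.21×10⁻⁷ J.
v = √(2·5.21×10⁻⁷/0.0446) = 4.83×10⁻³ m/s.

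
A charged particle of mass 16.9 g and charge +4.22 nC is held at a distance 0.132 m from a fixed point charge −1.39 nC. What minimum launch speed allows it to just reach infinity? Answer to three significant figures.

6.88×10⁻³ m/s

To just escape, total mechanical energy must reach zero at infinity: ½mv²_min + U = 0, so ½mv²_min = −U = |kQq|/r.
|U| = |kQq|/r = (8.99×10⁹ N·m²/C²)(1.39×10⁻⁹)(4.22×10⁻⁹)/(0.132) = 3.99×10⁻⁷ J.
v_min = √(2|U|/m) = √(2·3.99×10⁻⁷/0.0169) = 6.88×10⁻³ m/s.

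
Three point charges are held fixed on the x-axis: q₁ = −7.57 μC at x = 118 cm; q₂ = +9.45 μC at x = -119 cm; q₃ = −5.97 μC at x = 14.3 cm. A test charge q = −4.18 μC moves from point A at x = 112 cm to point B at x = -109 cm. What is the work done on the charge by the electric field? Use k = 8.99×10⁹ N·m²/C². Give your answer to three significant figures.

The work done by the electric force is W_field = −ΔU = −q(V_B − V_A) = q(V_A − V_B).
At A: distances to the source charges are 0.0600 m, 2.31 m, 0.977 m; V_A = Σ kqᵢ/rᵢ = -1.15×10⁶ V.
At B: distances to the source charges are 2.27 m, 0.100 m, 1.23 m; V_B = Σ kqᵢ/rᵢ = 7.76×10⁵ V.
ΔV = V_B − V_A = 1.93×10⁶ V.
W_field = −qΔV = −(-4.18×10⁻⁶ C)(1.93×10⁶ V) = 8.06 J.

8.06 J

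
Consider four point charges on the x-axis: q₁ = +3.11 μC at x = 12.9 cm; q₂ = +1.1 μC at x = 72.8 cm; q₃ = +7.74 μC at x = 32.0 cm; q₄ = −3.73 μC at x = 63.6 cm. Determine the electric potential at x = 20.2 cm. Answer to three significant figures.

9.14×10⁵ V

Electric potential is a scalar, so the contributions from each charge add algebraically: V = Σ kqᵢ/rᵢ.
Distances from the field point to each charge: r₁ = 0.0730 m, r₂ = 0.526 m, r₃ = 0.118 m, r₄ = 0.434 m.
V = k[(3.11×10⁻⁶)/(0.0730) + (1.10×10⁻⁶)/(0.526) + (7.74×10⁻⁶)/(0.118) + (-3.73×10⁻⁶)/(0.434)] = 9.14×10⁵ V.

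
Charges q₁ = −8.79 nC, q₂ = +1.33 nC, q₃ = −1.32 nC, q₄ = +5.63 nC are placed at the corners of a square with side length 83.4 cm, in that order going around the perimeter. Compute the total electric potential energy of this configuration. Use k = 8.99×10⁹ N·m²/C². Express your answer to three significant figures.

The work to assemble the configuration equals its total potential energy, U = Σ kqᵢqⱼ/rᵢⱼ over all pairs.
The four side pairs have separation 0.834 m and the two diagonal pairs 1.18 m.
Summing all 6 pair terms gives U = -6.13×10⁻⁷ J.

-6.13×10⁻⁷ J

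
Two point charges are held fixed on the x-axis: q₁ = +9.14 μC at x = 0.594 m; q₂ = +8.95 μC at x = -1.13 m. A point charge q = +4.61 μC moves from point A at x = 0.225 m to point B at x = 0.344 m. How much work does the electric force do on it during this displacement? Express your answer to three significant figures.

-0.467 J

The work done by the electric force is W_field = −ΔU = −q(V_B − V_A) = q(V_A − V_B).
At A: distances to the source charges are 0.369 m, 1.35 m; V_A = Σ kqᵢ/rᵢ = 2.82×10⁵ V.
At B: distances to the source charges are 0.250 m, 1.47 m; V_B = Σ kqᵢ/rᵢ = 3.83×10⁵ V.
ΔV = V_B − V_A = 1.01×10⁵ V.
W_field = −qΔV = −(4.61×10⁻⁶ C)(1.01×10⁵ V) = -0.467 J.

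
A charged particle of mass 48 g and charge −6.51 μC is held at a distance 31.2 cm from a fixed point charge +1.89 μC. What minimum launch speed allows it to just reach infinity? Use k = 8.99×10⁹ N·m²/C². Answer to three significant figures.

To just escape, total mechanical energy must reach zero at infinity: ½mv²_min + U = 0, so ½mv²_min = −U = |kQq|/r.
|U| = |kQq|/r = (8.99×10⁹ N·m²/C²)(1.89×10⁻⁶)(6.51×10⁻⁶)/(0.312) = 0.355 J.
v_min = √(2|U|/m) = √(2·0.355/0.0480) = 3.84 m/s.

3.84 m/s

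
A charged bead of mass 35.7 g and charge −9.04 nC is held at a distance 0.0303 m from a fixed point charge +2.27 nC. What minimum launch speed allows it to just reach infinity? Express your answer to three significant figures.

To just escape, total mechanical energy must reach zero at infinity: ½mv²_min + U = 0, so ½mv²_min = −U = |kQq|/r.
|U| = |kQq|/r = (8.99×10⁹ N·m²/C²)(2.27×10⁻⁹)(9.04×10⁻⁹)/(0.0303) = 6.09×10⁻⁶ J.
v_min = √(2|U|/m) = √(2·6.09×10⁻⁶/0.0357) = 0.0185 m/s.

0.0185 m/s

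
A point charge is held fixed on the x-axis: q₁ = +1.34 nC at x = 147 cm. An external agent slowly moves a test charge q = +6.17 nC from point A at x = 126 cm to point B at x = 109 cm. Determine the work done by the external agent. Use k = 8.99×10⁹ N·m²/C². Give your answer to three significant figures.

For quasistatic motion the external work equals the change in potential energy: W_ext = qΔV = q(V_B − V_A).
At A: distance to the source charge is 0.210 m; V_A = kq₁/r = 57.4 V.
At B: distance to the source charge is 0.380 m; V_B = kq₁/r = 31.7 V.
ΔV = V_B − V_A = -25.7 V.
W_ext = qΔV = (6.17×10⁻⁹ C)(-25.7 V) = -1.58×10⁻⁷ J.

-1.58×10⁻⁷ J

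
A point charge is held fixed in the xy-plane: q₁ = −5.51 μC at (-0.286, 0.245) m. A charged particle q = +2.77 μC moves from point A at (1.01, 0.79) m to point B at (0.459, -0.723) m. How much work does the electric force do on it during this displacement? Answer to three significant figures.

The work done by the electric force is W_field = −ΔU = −q(V_B − V_A) = q(V_A − V_B).
At A: distance to the source charge is 1.41 m; V_A = kq₁/r = -3.52×10⁴ V.
At B: distance to the source charge is 1.22 m; V_B = kq₁/r = -4.06×10⁴ V.
ΔV = V_B − V_A = -5320 V.
W_field = −qΔV = −(2.77×10⁻⁶ C)(-5320 V) = 0.0147 J.

0.0147 J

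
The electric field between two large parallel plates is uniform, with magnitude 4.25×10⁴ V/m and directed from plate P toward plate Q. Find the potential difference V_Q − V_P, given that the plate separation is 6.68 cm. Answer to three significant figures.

In a uniform field, potential decreases in the direction of E: ΔV = −E·d for a displacement d parallel to E.
Going from P to Q is a displacement of 6.68 cm along the field, so V_Q − V_P = −Ed = -2840 V.

-2840 V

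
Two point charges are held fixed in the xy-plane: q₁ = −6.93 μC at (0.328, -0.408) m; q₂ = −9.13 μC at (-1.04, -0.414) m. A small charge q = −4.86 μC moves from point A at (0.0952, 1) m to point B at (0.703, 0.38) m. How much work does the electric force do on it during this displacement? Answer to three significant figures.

-0.123 J

The work done by the electric force is W_field = −ΔU = −q(V_B − V_A) = q(V_A − V_B).
At A: distances to the source charges are 1.43 m, 1.81 m; V_A = Σ kqᵢ/rᵢ = -8.89×10⁴ V.
At B: distances to the source charges are 0.873 m, 1.92 m; V_B = Σ kqᵢ/rᵢ = -1.14×10⁵ V.
ΔV = V_B − V_A = -2.53×10⁴ V.
W_field = −qΔV = −(-4.86×10⁻⁶ C)(-2.53×10⁴ V) = -0.123 J.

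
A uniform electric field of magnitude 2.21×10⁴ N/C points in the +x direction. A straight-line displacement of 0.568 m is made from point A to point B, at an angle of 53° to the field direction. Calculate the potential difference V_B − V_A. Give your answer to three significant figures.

Only the component of displacement along E changes the potential: ΔV = −E·d·cosθ.
ΔV = −(2.21×10⁴ V/m)(0.568 m)cos53° = -7550 V.

-7550 V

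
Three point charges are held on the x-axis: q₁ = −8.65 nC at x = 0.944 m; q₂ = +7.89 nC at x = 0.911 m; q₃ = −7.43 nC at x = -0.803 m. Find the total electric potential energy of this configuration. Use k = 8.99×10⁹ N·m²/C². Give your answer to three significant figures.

The assembly work is the sum of pairwise potential energies, U = Σ_{i<j} kqᵢqⱼ/rᵢⱼ.
Pair separations: r₁₂ = 0.0330 m, r₁₃ = 1.75 m, r₂₃ = 1.71 m.
U = (-1.86×10⁻⁵) + (3.31×10⁻⁷) + (-3.07×10⁻⁷) = -1.86×10⁻⁵ J.

-1.86×10⁻⁵ J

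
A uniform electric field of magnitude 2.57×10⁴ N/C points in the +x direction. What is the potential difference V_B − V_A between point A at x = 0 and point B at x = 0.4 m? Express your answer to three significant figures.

In a uniform field, potential decreases in the direction of E: V_B − V_A = −E·Δx.
V_B − V_A = −(2.57×10⁴ V/m)(0.400 m) = -1.03×10⁴ V.

-1.03×10⁴ V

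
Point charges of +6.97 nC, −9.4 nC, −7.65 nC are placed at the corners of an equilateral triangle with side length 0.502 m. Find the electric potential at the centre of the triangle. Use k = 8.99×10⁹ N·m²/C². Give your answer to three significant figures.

-313 V

Electric potential is a scalar, so the contributions from each charge add algebraically: V = Σ kqᵢ/rᵢ.
The distance from each vertex to the centroid is a/√3 = 0.290 m.
V = k[(6.97×10⁻⁹)/(0.290) + (-9.40×10⁻⁹)/(0.290) + (-7.65×10⁻⁹)/(0.290)] = -313 V.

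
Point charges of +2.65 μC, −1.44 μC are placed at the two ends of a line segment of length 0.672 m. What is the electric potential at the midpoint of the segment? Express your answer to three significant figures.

The total potential is the scalar sum of each charge's contribution, V = Σ kqᵢ/rᵢ.
Each charge is 0.336 m from the midpoint.
V = k[(2.65×10⁻⁶)/(0.336) + (-1.44×10⁻⁶)/(0.336)] = 3.24×10⁴ V.

3.24×10⁴ V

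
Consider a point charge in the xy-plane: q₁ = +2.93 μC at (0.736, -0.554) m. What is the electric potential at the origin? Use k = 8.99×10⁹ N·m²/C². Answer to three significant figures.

2.86×10⁴ V

The total potential is the scalar sum of each charge's contribution, V = Σ kqᵢ/rᵢ.
Distances from the field point to each charge: r₁ = 0.921 m.
V = k[(2.93×10⁻⁶)/(0.921)] = 2.86×10⁴ V.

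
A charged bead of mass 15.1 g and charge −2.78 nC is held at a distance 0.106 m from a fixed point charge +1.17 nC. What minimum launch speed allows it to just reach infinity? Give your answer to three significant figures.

To just escape, total mechanical energy must reach zero at infinity: ½mv²_min + U = 0, so ½mv²_min = −U = |kQq|/r.
|U| = |kQq|/r = (8.99×10⁹ N·m²/C²)(1.17×10⁻⁹)(2.78×10⁻⁹)/(0.106) = 2.76×10⁻⁷ J.
v_min = √(2|U|/m) = √(2·2.76×10⁻⁷/0.0151) = 6.04×10⁻³ m/s.

6.04×10⁻³ m/s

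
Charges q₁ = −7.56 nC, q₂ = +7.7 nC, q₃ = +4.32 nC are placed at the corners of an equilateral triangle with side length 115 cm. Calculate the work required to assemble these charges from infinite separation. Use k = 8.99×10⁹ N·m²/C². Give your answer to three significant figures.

The work to assemble the configuration equals its total potential energy, U = Σ kqᵢqⱼ/rᵢⱼ over all pairs.
All three pair separations equal the side length, 1.15 m.
U = (-4.55×10⁻⁷) + (-2.55×10⁻⁷) + (2.60×10⁻⁷) = -4.50×10⁻⁷ J.

-4.50×10⁻⁷ J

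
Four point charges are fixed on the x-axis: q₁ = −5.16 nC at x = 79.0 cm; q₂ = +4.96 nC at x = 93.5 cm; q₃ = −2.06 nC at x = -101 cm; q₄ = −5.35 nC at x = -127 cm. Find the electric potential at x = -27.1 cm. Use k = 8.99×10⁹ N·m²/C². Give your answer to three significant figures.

The total potential is the scalar sum of each charge's contribution, V = Σ kqᵢ/rᵢ.
Distances from the field point to each charge: r₁ = 1.06 m, r₂ = 1.21 m, r₃ = 0.739 m, r₄ = 0.999 m.
V = k[(-5.16×10⁻⁹)/(1.06) + (4.96×10⁻⁹)/(1.21) + (-2.06×10⁻⁹)/(0.739) + (-5.35×10⁻⁹)/(0.999)] = -80.0 V.

-80.0 V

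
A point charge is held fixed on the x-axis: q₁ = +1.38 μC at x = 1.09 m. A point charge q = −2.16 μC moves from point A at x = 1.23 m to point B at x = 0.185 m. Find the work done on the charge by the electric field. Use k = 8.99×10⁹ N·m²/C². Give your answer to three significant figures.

-0.162 J

The work done by the electric force is W_field = −ΔU = −q(V_B − V_A) = q(V_A − V_B).
At A: distance to the source charge is 0.140 m; V_A = kq₁/r = 8.86×10⁴ V.
At B: distance to the source charge is 0.905 m; V_B = kq₁/r = 1.37×10⁴ V.
ΔV = V_B − V_A = -7.49×10⁴ V.
W_field = −qΔV = −(-2.16×10⁻⁶ C)(-7.49×10⁴ V) = -0.162 J.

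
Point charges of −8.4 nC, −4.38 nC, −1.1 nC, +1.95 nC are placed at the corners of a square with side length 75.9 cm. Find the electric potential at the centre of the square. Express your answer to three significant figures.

-200 V

The total potential is the scalar sum of each charge's contribution, V = Σ kqᵢ/rᵢ.
The distance from each corner to the centre is a√2/2 = 0.537 m.
V = k[(-8.40×10⁻⁹)/(0.537) + (-4.38×10⁻⁹)/(0.537) + (-1.10×10⁻⁹)/(0.537) + (1.95×10⁻⁹)/(0.537)] = -200 V.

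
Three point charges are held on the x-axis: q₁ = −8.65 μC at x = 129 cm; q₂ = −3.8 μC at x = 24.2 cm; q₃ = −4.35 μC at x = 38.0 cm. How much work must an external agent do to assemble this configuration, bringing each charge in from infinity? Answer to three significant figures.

The assembly work is the sum of pairwise potential energies, U = Σ_{i<j} kqᵢqⱼ/rᵢⱼ.
Pair separations: r₁₂ = 1.05 m, r₁₃ = 0.910 m, r₂₃ = 0.138 m.
U = (0.282) + (0.372) + (1.08) = 1.73 J.

1.73 J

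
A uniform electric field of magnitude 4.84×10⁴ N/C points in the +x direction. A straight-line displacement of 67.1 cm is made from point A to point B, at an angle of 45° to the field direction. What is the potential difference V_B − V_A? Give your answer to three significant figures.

-2.30×10⁴ V

Only the component of displacement along E changes the potential: ΔV = −E·d·cosθ.
ΔV = −(4.84×10⁴ V/m)(0.671 m)cos45° = -2.30×10⁴ V.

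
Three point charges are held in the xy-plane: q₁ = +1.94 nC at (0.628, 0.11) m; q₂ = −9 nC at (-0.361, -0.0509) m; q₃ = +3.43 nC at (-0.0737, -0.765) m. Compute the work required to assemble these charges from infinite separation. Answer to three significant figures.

-4.64×10⁻⁷ J

The assembly work is the sum of pairwise potential energies, U = Σ_{i<j} kqᵢqⱼ/rᵢⱼ.
Pair separations: r₁₂ = 1.00 m, r₁₃ = 1.12 m, r₂₃ = 0.770 m.
U = (-1.57×10⁻⁷) + (5.33×10⁻⁸) + (-3.61×10⁻⁷) = -4.64×10⁻⁷ J.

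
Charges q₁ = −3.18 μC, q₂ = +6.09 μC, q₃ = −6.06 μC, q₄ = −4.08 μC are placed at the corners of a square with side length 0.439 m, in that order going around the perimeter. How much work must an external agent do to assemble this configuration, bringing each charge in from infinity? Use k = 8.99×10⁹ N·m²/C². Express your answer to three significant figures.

The assembly work is the sum of pairwise potential energies, U = Σ_{i<j} kqᵢqⱼ/rᵢⱼ.
The four side pairs have separation 0.439 m and the two diagonal pairs 0.621 m.
Summing all 6 pair terms gives U = -0.461 J.

-0.461 J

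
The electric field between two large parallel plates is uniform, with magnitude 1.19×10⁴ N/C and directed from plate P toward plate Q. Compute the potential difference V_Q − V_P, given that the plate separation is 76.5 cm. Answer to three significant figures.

-9100 V

In a uniform field, potential decreases in the direction of E: ΔV = −E·d for a displacement d parallel to E.
Going from P to Q is a displacement of 76.5 cm along the field, so V_Q − V_P = −Ed = -9100 V.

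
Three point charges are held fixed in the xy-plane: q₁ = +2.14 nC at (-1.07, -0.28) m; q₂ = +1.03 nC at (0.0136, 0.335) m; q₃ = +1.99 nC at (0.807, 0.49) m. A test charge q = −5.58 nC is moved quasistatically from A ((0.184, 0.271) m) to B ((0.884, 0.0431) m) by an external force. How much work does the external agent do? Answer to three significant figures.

For quasistatic motion the external work equals the change in potential energy: W_ext = qΔV = q(V_B − V_A).
At A: distances to the source charges are 1.37 m, 0.182 m, 0.660 m; V_A = Σ kqᵢ/rᵢ = 92.0 V.
At B: distances to the source charges are 1.98 m, 0.918 m, 0.453 m; V_B = Σ kqᵢ/rᵢ = 59.3 V.
ΔV = V_B − V_A = -32.8 V.
W_ext = qΔV = (-5.58×10⁻⁹ C)(-32.8 V) = 1.83×10⁻⁷ J.

1.83×10⁻⁷ J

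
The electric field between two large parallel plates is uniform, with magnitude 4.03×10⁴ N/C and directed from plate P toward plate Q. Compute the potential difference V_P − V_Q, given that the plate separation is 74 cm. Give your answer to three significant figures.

2.98×10⁴ V

In a uniform field, potential decreases in the direction of E: ΔV = −E·d for a displacement d parallel to E.
Going from Q to P is a displacement of 74 cm opposite to the field, so V_P − V_Q = +Ed = 2.98×10⁴ V.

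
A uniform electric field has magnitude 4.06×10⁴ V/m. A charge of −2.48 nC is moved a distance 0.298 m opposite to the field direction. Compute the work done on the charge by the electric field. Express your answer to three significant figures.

The potential change for a displacement 0.298 m opposite to the field direction is ΔV = +Ed = 1.21×10⁴ V.
W_field = −qΔV = 3.00×10⁻⁵ J.

3.00×10⁻⁵ J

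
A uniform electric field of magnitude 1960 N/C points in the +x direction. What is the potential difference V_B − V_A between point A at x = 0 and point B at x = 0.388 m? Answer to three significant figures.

In a uniform field, potential decreases in the direction of E: V_B − V_A = −E·Δx.
V_B − V_A = −(1960 V/m)(0.388 m) = -760 V.

-760 V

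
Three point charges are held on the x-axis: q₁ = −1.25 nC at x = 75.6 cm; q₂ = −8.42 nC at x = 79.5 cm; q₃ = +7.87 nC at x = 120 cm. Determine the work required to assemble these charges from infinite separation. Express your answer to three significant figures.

7.56×10⁻⁷ J

The assembly work is the sum of pairwise potential energies, U = Σ_{i<j} kqᵢqⱼ/rᵢⱼ.
Pair separations: r₁₂ = 0.0390 m, r₁₃ = 0.444 m, r₂₃ = 0.405 m.
U = (2.43×10⁻⁶) + (-1.99×10⁻⁷) + (-1.47×10⁻⁶) = 7.56×10⁻⁷ J.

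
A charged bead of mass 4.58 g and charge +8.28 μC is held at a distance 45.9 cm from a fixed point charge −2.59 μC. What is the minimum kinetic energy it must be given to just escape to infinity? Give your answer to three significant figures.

To just escape, total mechanical energy must reach zero at infinity: ½mv²_min + U = 0, so ½mv²_min = −U = |kQq|/r.
|U| = |kQq|/r = (8.99×10⁹ N·m²/C²)(2.59×10⁻⁶)(8.28×10⁻⁶)/(0.459) = 0.420 J.

0.420 J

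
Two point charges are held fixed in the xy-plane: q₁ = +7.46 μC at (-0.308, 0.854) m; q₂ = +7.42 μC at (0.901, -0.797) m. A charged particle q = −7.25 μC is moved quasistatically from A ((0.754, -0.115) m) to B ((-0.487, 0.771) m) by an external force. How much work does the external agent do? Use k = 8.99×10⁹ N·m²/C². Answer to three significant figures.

-1.66 J

For quasistatic motion the external work equals the change in potential energy: W_ext = qΔV = q(V_B − V_A).
At A: distances to the source charges are 1.44 m, 0.698 m; V_A = Σ kqᵢ/rᵢ = 1.42×10⁵ V.
At B: distances to the source charges are 0.197 m, 2.09 m; V_B = Σ kqᵢ/rᵢ = 3.72×10⁵ V.
ΔV = V_B − V_A = 2.29×10⁵ V.
W_ext = qΔV = (-7.25×10⁻⁶ C)(2.29×10⁵ V) = -1.66 J.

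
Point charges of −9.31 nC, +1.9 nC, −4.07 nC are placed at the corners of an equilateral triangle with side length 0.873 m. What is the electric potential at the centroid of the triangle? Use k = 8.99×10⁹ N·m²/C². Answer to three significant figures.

-205 V

The total potential is the scalar sum of each charge's contribution, V = Σ kqᵢ/rᵢ.
The distance from each vertex to the centroid is a/√3 = 0.504 m.
V = k[(-9.31×10⁻⁹)/(0.504) + (1.90×10⁻⁹)/(0.504) + (-4.07×10⁻⁹)/(0.504)] = -205 V.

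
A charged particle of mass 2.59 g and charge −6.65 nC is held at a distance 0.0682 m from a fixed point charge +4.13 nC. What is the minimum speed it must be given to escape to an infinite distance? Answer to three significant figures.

0.0529 m/s

To just escape, total mechanical energy must reach zero at infinity: ½mv²_min + U = 0, so ½mv²_min = −U = |kQq|/r.
|U| = |kQq|/r = (8.99×10⁹ N·m²/C²)(4.13×10⁻⁹)(6.65×10⁻⁹)/(0.0682) = 3.62×10⁻⁶ J.
v_min = √(2|U|/m) = √(2·3.62×10⁻⁶/2.59×10⁻³) = 0.0529 m/s.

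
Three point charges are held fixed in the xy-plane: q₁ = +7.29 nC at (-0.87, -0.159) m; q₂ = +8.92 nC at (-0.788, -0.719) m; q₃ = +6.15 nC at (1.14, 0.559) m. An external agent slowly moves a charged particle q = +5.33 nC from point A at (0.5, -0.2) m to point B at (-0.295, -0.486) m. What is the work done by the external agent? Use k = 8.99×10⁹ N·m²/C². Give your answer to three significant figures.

6.18×10⁻⁷ J

For quasistatic motion the external work equals the change in potential energy: W_ext = qΔV = q(V_B − V_A).
At A: distances to the source charges are 1.37 m, 1.39 m, 0.993 m; V_A = Σ kqᵢ/rᵢ = 161 V.
At B: distances to the source charges are 0.661 m, 0.545 m, 1.78 m; V_B = Σ kqᵢ/rᵢ = 277 V.
ΔV = V_B − V_A = 116 V.
W_ext = qΔV = (5.33×10⁻⁹ C)(116 V) = 6.18×10⁻⁷ J.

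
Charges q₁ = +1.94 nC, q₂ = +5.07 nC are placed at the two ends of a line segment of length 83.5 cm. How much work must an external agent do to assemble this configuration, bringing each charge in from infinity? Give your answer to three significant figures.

The work to assemble the configuration equals its total potential energy, U = Σ kqᵢqⱼ/rᵢⱼ over all pairs.
The separation is r = 0.835 m.
U = (1.06×10⁻⁷) = 1.06×10⁻⁷ J.

1.06×10⁻⁷ J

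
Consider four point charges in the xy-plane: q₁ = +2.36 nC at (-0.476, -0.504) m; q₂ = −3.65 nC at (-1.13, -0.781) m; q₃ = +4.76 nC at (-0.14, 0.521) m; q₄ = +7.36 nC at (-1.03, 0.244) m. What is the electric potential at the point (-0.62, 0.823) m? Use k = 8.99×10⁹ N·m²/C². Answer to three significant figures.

165 V

The total potential is the scalar sum of each charge's contribution, V = Σ kqᵢ/rᵢ.
Distances from the field point to each charge: r₁ = 1.33 m, r₂ = 1.68 m, r₃ = 0.567 m, r₄ = 0.709 m.
V = k[(2.36×10⁻⁹)/(1.33) + (-3.65×10⁻⁹)/(1.68) + (4.76×10⁻⁹)/(0.567) + (7.36×10⁻⁹)/(0.709)] = 165 V.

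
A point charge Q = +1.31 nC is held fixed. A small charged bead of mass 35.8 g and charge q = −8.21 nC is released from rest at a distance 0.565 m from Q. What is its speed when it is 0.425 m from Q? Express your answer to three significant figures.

1.77×10⁻³ m/s

Only the electrostatic force acts, so mechanical energy is conserved: ½mv² = U₁ − U₂ = kQq(1/r₁ − 1/r₂).
U₁ − U₂ = (8.99×10⁹ N·m²/C²)(1.31×10⁻⁹ C)(-8.21×10⁻⁹ C)(1/0.565 − 1/0.425) = 5.64×10⁻⁸ J.
v = √(2·5.64×10⁻⁸/0.0358) = 1.77×10⁻³ m/s.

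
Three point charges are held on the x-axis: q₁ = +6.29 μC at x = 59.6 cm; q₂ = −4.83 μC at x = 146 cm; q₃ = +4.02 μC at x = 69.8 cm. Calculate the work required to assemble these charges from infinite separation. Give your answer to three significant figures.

1.68 J

The assembly work is the sum of pairwise potential energies, U = Σ_{i<j} kqᵢqⱼ/rᵢⱼ.
Pair separations: r₁₂ = 0.864 m, r₁₃ = 0.102 m, r₂₃ = 0.762 m.
U = (-0.316) + (2.23) + (-0.229) = 1.68 J.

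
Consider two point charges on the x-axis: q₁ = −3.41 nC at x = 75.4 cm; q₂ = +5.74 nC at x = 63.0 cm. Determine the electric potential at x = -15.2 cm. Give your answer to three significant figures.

32.2 V

Electric potential is a scalar, so the contributions from each charge add algebraically: V = Σ kqᵢ/rᵢ.
Distances from the field point to each charge: r₁ = 0.906 m, r₂ = 0.782 m.
V = k[(-3.41×10⁻⁹)/(0.906) + (5.74×10⁻⁹)/(0.782)] = 32.2 V.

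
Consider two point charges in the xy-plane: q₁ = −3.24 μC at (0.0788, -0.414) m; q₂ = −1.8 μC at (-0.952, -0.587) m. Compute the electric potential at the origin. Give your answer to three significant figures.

Electric potential is a scalar, so the contributions from each charge add algebraically: V = Σ kqᵢ/rᵢ.
Distances from the field point to each charge: r₁ = 0.421 m, r₂ = 1.12 m.
V = k[(-3.24×10⁻⁶)/(0.421) + (-1.80×10⁻⁶)/(1.12)] = -8.36×10⁴ V.

-8.36×10⁴ V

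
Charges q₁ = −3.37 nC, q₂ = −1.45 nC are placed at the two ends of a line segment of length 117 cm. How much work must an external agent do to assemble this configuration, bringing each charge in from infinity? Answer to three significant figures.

3.75×10⁻⁸ J

The assembly work is the sum of pairwise potential energies, U = Σ_{i<j} kqᵢqⱼ/rᵢⱼ.
The separation is r = 1.17 m.
U = (3.75×10⁻⁸) = 3.75×10⁻⁸ J.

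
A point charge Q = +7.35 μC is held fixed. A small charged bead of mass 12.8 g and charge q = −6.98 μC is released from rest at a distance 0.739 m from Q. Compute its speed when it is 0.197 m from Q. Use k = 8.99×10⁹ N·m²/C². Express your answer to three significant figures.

16.4 m/s

Only the electrostatic force acts, so mechanical energy is conserved: ½mv² = U₁ − U₂ = kQq(1/r₁ − 1/r₂).
U₁ − U₂ = (8.99×10⁹ N·m²/C²)(7.35×10⁻⁶ C)(-6.98×10⁻⁶ C)(1/0.739 − 1/0.197) = 1.72 J.
v = √(2·1.72/0.0128) = 16.4 m/s.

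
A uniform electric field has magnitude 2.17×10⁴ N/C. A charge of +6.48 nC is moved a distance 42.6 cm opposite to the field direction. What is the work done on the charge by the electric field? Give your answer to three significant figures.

-5.99×10⁻⁵ J

The potential change for a displacement 42.6 cm opposite to the field direction is ΔV = +Ed = 9240 V.
W_field = −qΔV = -5.99×10⁻⁵ J.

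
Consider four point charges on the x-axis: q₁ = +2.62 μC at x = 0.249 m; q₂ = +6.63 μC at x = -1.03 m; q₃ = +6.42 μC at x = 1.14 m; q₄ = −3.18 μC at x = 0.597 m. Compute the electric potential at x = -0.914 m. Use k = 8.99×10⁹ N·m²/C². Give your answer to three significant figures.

The total potential is the scalar sum of each charge's contribution, V = Σ kqᵢ/rᵢ.
Distances from the field point to each charge: r₁ = 1.16 m, r₂ = 0.116 m, r₃ = 2.05 m, r₄ = 1.51 m.
V = k[(2.62×10⁻⁶)/(1.16) + (6.63×10⁻⁶)/(0.116) + (6.42×10⁻⁶)/(2.05) + (-3.18×10⁻⁶)/(1.51)] = 5.43×10⁵ V.

5.43×10⁵ V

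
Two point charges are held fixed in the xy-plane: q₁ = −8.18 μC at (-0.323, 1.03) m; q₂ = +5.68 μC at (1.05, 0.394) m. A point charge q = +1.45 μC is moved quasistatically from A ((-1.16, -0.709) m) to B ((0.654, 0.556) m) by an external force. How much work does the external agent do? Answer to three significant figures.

For quasistatic motion the external work equals the change in potential energy: W_ext = qΔV = q(V_B − V_A).
At A: distances to the source charges are 1.93 m, 2.47 m; V_A = Σ kqᵢ/rᵢ = -1.74×10⁴ V.
At B: distances to the source charges are 1.09 m, 0.428 m; V_B = Σ kqᵢ/rᵢ = 5.16×10⁴ V.
ΔV = V_B − V_A = 6.91×10⁴ V.
W_ext = qΔV = (1.45×10⁻⁶ C)(6.91×10⁴ V) = 0.100 J.

0.100 J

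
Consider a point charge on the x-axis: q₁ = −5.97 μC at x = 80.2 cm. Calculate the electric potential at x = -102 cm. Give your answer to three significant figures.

The total potential is the scalar sum of each charge's contribution, V = Σ kqᵢ/rᵢ.
V = k[(-5.97×10⁻⁶)/(1.82)] = -2.95×10⁴ V.

-2.95×10⁴ V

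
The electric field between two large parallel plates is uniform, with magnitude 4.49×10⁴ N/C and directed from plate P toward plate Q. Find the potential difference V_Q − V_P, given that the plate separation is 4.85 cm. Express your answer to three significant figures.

In a uniform field, potential decreases in the direction of E: ΔV = −E·d for a displacement d parallel to E.
Going from P to Q is a displacement of 4.85 cm along the field, so V_Q − V_P = −Ed = -2180 V.

-2180 V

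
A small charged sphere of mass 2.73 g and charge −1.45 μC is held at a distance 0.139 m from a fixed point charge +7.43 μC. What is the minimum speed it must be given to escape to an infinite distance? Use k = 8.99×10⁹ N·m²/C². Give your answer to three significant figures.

22.6 m/s

To just escape, total mechanical energy must reach zero at infinity: ½mv²_min + U = 0, so ½mv²_min = −U = |kQq|/r.
|U| = |kQq|/r = (8.99×10⁹ N·m²/C²)(7.43×10⁻⁶)(1.45×10⁻⁶)/(0.139) = 0.697 J.
v_min = √(2|U|/m) = √(2·0.697/2.73×10⁻³) = 22.6 m/s.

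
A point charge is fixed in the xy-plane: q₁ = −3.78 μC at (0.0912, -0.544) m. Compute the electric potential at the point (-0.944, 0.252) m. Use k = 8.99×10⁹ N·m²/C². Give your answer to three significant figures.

Electric potential is a scalar, so the contributions from each charge add algebraically: V = Σ kqᵢ/rᵢ.
Distances from the field point to each charge: r₁ = 1.31 m.
V = k[(-3.78×10⁻⁶)/(1.31)] = -2.60×10⁴ V.

-2.60×10⁴ V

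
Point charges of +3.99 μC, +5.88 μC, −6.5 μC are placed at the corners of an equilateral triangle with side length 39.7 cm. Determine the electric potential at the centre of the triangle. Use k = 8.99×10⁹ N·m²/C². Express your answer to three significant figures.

The total potential is the scalar sum of each charge's contribution, V = Σ kqᵢ/rᵢ.
The distance from each vertex to the centroid is a/√3 = 0.229 m.
V = k[(3.99×10⁻⁶)/(0.229) + (5.88×10⁻⁶)/(0.229) + (-6.50×10⁻⁶)/(0.229)] = 1.32×10⁵ V.

1.32×10⁵ V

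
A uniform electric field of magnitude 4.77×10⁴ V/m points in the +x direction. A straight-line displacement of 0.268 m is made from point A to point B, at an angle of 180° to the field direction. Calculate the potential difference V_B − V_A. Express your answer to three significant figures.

Only the component of displacement along E changes the potential: ΔV = −E·d·cosθ.
ΔV = −(4.77×10⁴ V/m)(0.268 m)cos180° = 1.28×10⁴ V.

1.28×10⁴ V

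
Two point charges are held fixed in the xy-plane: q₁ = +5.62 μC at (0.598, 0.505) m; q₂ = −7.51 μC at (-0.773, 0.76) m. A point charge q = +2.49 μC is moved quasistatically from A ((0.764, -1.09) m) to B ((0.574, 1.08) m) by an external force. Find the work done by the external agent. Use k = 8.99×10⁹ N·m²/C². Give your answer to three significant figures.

0.0886 J

For quasistatic motion the external work equals the change in potential energy: W_ext = qΔV = q(V_B − V_A).
At A: distances to the source charges are 1.60 m, 2.41 m; V_A = Σ kqᵢ/rᵢ = 3440 V.
At B: distances to the source charges are 0.576 m, 1.38 m; V_B = Σ kqᵢ/rᵢ = 3.90×10⁴ V.
ΔV = V_B − V_A = 3.56×10⁴ V.
W_ext = qΔV = (2.49×10⁻⁶ C)(3.56×10⁴ V) = 0.0886 J.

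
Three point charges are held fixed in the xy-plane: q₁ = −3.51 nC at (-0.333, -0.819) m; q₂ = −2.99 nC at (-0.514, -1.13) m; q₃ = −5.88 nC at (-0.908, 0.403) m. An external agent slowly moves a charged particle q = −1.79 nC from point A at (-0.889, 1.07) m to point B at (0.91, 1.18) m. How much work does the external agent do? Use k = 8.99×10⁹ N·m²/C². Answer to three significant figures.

-1.02×10⁻⁷ J

For quasistatic motion the external work equals the change in potential energy: W_ext = qΔV = q(V_B − V_A).
At A: distances to the source charges are 1.97 m, 2.23 m, 0.667 m; V_A = Σ kqᵢ/rᵢ = -107 V.
At B: distances to the source charges are 2.35 m, 2.71 m, 1.98 m; V_B = Σ kqᵢ/rᵢ = -50.0 V.
ΔV = V_B − V_A = 57.2 V.
W_ext = qΔV = (-1.79×10⁻⁹ C)(57.2 V) = -1.02×10⁻⁷ J.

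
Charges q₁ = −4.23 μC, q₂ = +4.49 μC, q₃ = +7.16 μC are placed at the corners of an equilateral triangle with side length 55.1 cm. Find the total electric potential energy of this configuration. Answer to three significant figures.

-0.280 J

The work to assemble the configuration equals its total potential energy, U = Σ kqᵢqⱼ/rᵢⱼ over all pairs.
All three pair separations equal the side length, 0.551 m.
U = (-0.310) + (-0.494) + (0.525) = -0.280 J.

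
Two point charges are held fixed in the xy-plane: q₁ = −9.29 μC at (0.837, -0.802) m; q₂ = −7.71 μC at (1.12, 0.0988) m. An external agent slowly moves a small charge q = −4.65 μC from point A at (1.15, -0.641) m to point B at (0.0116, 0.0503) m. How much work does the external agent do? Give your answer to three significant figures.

-0.921 J

For quasistatic motion the external work equals the change in potential energy: W_ext = qΔV = q(V_B − V_A).
At A: distances to the source charges are 0.352 m, 0.740 m; V_A = Σ kqᵢ/rᵢ = -3.31×10⁵ V.
At B: distances to the source charges are 1.19 m, 1.11 m; V_B = Σ kqᵢ/rᵢ = -1.33×10⁵ V.
ΔV = V_B − V_A = 1.98×10⁵ V.
W_ext = qΔV = (-4.65×10⁻⁶ C)(1.98×10⁵ V) = -0.921 J.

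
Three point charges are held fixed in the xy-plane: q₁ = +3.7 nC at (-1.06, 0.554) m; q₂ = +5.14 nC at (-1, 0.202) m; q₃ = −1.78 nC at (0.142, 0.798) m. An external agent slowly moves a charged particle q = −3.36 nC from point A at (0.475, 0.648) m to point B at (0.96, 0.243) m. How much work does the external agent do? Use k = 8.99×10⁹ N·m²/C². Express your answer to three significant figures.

For quasistatic motion the external work equals the change in potential energy: W_ext = qΔV = q(V_B − V_A).
At A: distances to the source charges are 1.54 m, 1.54 m, 0.365 m; V_A = Σ kqᵢ/rᵢ = 7.80 V.
At B: distances to the source charges are 2.04 m, 1.96 m, 0.989 m; V_B = Σ kqᵢ/rᵢ = 23.7 V.
ΔV = V_B − V_A = 15.9 V.
W_ext = qΔV = (-3.36×10⁻⁹ C)(15.9 V) = -5.33×10⁻⁸ J.

-5.33×10⁻⁸ J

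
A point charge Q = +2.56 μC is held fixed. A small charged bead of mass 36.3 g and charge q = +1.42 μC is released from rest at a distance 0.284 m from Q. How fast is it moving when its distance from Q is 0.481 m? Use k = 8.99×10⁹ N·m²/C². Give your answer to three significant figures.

Only the electrostatic force acts, so mechanical energy is conserved: ½mv² = U₁ − U₂ = kQq(1/r₁ − 1/r₂).
U₁ − U₂ = (8.99×10⁹ N·m²/C²)(2.56×10⁻⁶ C)(1.42×10⁻⁶ C)(1/0.284 − 1/0.481) = 0.0471 J.
v = √(2·0.0471/0.0363) = 1.61 m/s.

1.61 m/s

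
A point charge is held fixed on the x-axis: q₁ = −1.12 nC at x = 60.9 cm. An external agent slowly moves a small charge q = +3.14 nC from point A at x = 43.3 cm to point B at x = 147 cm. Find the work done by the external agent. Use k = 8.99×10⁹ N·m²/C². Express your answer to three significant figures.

1.43×10⁻⁷ J

For quasistatic motion the external work equals the change in potential energy: W_ext = qΔV = q(V_B − V_A).
At A: distance to the source charge is 0.176 m; V_A = kq₁/r = -57.2 V.
At B: distance to the source charge is 0.861 m; V_B = kq₁/r = -11.7 V.
ΔV = V_B − V_A = 45.5 V.
W_ext = qΔV = (3.14×10⁻⁹ C)(45.5 V) = 1.43×10⁻⁷ J.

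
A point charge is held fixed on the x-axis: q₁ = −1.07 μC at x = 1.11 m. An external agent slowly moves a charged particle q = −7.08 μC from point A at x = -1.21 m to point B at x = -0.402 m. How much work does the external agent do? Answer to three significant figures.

0.0157 J

For quasistatic motion the external work equals the change in potential energy: W_ext = qΔV = q(V_B − V_A).
At A: distance to the source charge is 2.32 m; V_A = kq₁/r = -4150 V.
At B: distance to the source charge is 1.51 m; V_B = kq₁/r = -6360 V.
ΔV = V_B − V_A = -2220 V.
W_ext = qΔV = (-7.08×10⁻⁶ C)(-2220 V) = 0.0157 J.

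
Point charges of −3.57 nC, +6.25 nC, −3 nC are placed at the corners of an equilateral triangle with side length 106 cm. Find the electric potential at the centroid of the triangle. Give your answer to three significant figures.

Electric potential is a scalar, so the contributions from each charge add algebraically: V = Σ kqᵢ/rᵢ.
The distance from each vertex to the centroid is a/√3 = 0.612 m.
V = k[(-3.57×10⁻⁹)/(0.612) + (6.25×10⁻⁹)/(0.612) + (-3.00×10⁻⁹)/(0.612)] = -4.70 V.

-4.70 V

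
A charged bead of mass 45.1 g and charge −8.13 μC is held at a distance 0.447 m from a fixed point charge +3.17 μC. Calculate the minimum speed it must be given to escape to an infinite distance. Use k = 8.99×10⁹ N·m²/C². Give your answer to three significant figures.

4.79 m/s

To just escape, total mechanical energy must reach zero at infinity: ½mv²_min + U = 0, so ½mv²_min = −U = |kQq|/r.
|U| = |kQq|/r = (8.99×10⁹ N·m²/C²)(3.17×10⁻⁶)(8.13×10⁻⁶)/(0.447) = 0.518 J.
v_min = √(2|U|/m) = √(2·0.518/0.0451) = 4.79 m/s.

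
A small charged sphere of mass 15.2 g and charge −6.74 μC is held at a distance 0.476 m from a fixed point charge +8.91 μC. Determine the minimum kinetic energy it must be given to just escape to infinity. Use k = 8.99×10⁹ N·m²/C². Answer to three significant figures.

1.13 J

To just escape, total mechanical energy must reach zero at infinity: ½mv²_min + U = 0, so ½mv²_min = −U = |kQq|/r.
|U| = |kQq|/r = (8.99×10⁹ N·m²/C²)(8.91×10⁻⁶)(6.74×10⁻⁶)/(0.476) = 1.13 J.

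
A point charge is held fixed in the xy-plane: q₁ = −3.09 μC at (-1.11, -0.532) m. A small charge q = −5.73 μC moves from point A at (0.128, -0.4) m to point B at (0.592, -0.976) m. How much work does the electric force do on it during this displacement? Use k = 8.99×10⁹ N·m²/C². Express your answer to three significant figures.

The work done by the electric force is W_field = −ΔU = −q(V_B − V_A) = q(V_A − V_B).
At A: distance to the source charge is 1.25 m; V_A = kq₁/r = -2.23×10⁴ V.
At B: distance to the source charge is 1.76 m; V_B = kq₁/r = -1.58×10⁴ V.
ΔV = V_B − V_A = 6520 V.
W_field = −qΔV = −(-5.73×10⁻⁶ C)(6520 V) = 0.0374 J.

0.0374 J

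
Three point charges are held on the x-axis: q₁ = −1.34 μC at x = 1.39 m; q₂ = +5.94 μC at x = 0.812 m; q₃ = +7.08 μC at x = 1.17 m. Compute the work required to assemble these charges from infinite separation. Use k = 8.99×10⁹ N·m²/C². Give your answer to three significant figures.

The assembly work is the sum of pairwise potential energies, U = Σ_{i<j} kqᵢqⱼ/rᵢⱼ.
Pair separations: r₁₂ = 0.578 m, r₁₃ = 0.220 m, r₂₃ = 0.358 m.
U = (-0.124) + (-0.388) + (1.06) = 0.545 J.

0.545 J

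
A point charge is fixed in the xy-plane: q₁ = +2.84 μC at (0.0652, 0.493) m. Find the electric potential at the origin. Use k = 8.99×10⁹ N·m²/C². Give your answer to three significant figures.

Electric potential is a scalar, so the contributions from each charge add algebraically: V = Σ kqᵢ/rᵢ.
Distances from the field point to each charge: r₁ = 0.497 m.
V = k[(2.84×10⁻⁶)/(0.497)] = 5.13×10⁴ V.

5.13×10⁴ V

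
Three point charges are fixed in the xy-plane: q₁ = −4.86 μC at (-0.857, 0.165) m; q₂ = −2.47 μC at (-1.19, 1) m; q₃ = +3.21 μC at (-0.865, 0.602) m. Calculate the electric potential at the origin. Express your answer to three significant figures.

The total potential is the scalar sum of each charge's contribution, V = Σ kqᵢ/rᵢ.
Distances from the field point to each charge: r₁ = 0.873 m, r₂ = 1.55 m, r₃ = 1.05 m.
V = k[(-4.86×10⁻⁶)/(0.873) + (-2.47×10⁻⁶)/(1.55) + (3.21×10⁻⁶)/(1.05)] = -3.70×10⁴ V.

-3.70×10⁴ V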